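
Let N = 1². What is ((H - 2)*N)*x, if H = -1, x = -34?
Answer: 102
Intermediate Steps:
N = 1
((H - 2)*N)*x = ((-1 - 2)*1)*(-34) = -3*1*(-34) = -3*(-34) = 102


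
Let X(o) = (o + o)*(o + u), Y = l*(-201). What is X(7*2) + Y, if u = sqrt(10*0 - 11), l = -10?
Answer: 2402 + 28*I*sqrt(11) ≈ 2402.0 + 92.865*I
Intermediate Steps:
u = I*sqrt(11) (u = sqrt(0 - 11) = sqrt(-11) = I*sqrt(11) ≈ 3.3166*I)
Y = 2010 (Y = -10*(-201) = 2010)
X(o) = 2*o*(o + I*sqrt(11)) (X(o) = (o + o)*(o + I*sqrt(11)) = (2*o)*(o + I*sqrt(11)) = 2*o*(o + I*sqrt(11)))
X(7*2) + Y = 2*(7*2)*(7*2 + I*sqrt(11)) + 2010 = 2*14*(14 + I*sqrt(11)) + 2010 = (392 + 28*I*sqrt(11)) + 2010 = 2402 + 28*I*sqrt(11)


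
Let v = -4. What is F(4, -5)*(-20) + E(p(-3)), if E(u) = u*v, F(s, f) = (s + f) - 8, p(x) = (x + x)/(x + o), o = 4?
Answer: 204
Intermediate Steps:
p(x) = 2*x/(4 + x) (p(x) = (x + x)/(x + 4) = (2*x)/(4 + x) = 2*x/(4 + x))
F(s, f) = -8 + f + s (F(s, f) = (f + s) - 8 = -8 + f + s)
E(u) = -4*u (E(u) = u*(-4) = -4*u)
F(4, -5)*(-20) + E(p(-3)) = (-8 - 5 + 4)*(-20) - 8*(-3)/(4 - 3) = -9*(-20) - 8*(-3)/1 = 180 - 8*(-3) = 180 - 4*(-6) = 180 + 24 = 204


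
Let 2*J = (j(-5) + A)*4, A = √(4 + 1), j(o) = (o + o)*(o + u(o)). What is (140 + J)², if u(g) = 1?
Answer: 48420 + 880*√5 ≈ 50388.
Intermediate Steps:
j(o) = 2*o*(1 + o) (j(o) = (o + o)*(o + 1) = (2*o)*(1 + o) = 2*o*(1 + o))
A = √5 ≈ 2.2361
J = 80 + 2*√5 (J = ((2*(-5)*(1 - 5) + √5)*4)/2 = ((2*(-5)*(-4) + √5)*4)/2 = ((40 + √5)*4)/2 = (160 + 4*√5)/2 = 80 + 2*√5 ≈ 84.472)
(140 + J)² = (140 + (80 + 2*√5))² = (220 + 2*√5)²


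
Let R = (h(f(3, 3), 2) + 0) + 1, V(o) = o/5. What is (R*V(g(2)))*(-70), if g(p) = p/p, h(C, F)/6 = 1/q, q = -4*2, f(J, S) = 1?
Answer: -7/2 ≈ -3.5000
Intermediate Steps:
q = -8
h(C, F) = -¾ (h(C, F) = 6/(-8) = 6*(-⅛) = -¾)
g(p) = 1
V(o) = o/5 (V(o) = o*(⅕) = o/5)
R = ¼ (R = (-¾ + 0) + 1 = -¾ + 1 = ¼ ≈ 0.25000)
(R*V(g(2)))*(-70) = (((⅕)*1)/4)*(-70) = ((¼)*(⅕))*(-70) = (1/20)*(-70) = -7/2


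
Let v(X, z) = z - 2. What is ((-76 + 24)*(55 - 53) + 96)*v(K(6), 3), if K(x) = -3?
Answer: -8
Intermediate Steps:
v(X, z) = -2 + z
((-76 + 24)*(55 - 53) + 96)*v(K(6), 3) = ((-76 + 24)*(55 - 53) + 96)*(-2 + 3) = (-52*2 + 96)*1 = (-104 + 96)*1 = -8*1 = -8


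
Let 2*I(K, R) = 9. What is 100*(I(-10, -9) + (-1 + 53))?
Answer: 5650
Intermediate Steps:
I(K, R) = 9/2 (I(K, R) = (½)*9 = 9/2)
100*(I(-10, -9) + (-1 + 53)) = 100*(9/2 + (-1 + 53)) = 100*(9/2 + 52) = 100*(113/2) = 5650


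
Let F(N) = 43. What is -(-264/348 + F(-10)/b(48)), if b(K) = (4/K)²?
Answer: -179546/29 ≈ -6191.2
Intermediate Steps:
b(K) = 16/K²
-(-264/348 + F(-10)/b(48)) = -(-264/348 + 43/((16/48²))) = -(-264*1/348 + 43/((16*(1/2304)))) = -(-22/29 + 43/(1/144)) = -(-22/29 + 43*144) = -(-22/29 + 6192) = -1*179546/29 = -179546/29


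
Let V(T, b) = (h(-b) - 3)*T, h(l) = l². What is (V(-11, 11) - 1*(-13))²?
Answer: 1651225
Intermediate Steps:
V(T, b) = T*(-3 + b²) (V(T, b) = ((-b)² - 3)*T = (b² - 3)*T = (-3 + b²)*T = T*(-3 + b²))
(V(-11, 11) - 1*(-13))² = (-11*(-3 + 11²) - 1*(-13))² = (-11*(-3 + 121) + 13)² = (-11*118 + 13)² = (-1298 + 13)² = (-1285)² = 1651225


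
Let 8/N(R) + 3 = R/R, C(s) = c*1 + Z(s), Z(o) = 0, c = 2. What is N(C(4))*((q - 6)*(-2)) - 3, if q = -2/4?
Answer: -55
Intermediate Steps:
q = -½ (q = -2*¼ = -½ ≈ -0.50000)
C(s) = 2 (C(s) = 2*1 + 0 = 2 + 0 = 2)
N(R) = -4 (N(R) = 8/(-3 + R/R) = 8/(-3 + 1) = 8/(-2) = 8*(-½) = -4)
N(C(4))*((q - 6)*(-2)) - 3 = -4*(-½ - 6)*(-2) - 3 = -(-26)*(-2) - 3 = -4*13 - 3 = -52 - 3 = -55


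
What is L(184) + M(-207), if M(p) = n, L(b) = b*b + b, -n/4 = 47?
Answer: 33852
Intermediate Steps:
n = -188 (n = -4*47 = -188)
L(b) = b + b**2 (L(b) = b**2 + b = b + b**2)
M(p) = -188
L(184) + M(-207) = 184*(1 + 184) - 188 = 184*185 - 188 = 34040 - 188 = 33852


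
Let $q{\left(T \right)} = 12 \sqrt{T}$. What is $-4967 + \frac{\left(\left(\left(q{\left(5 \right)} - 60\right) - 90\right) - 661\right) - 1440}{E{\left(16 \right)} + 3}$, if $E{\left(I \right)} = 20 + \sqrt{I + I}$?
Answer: $- \frac{2520372}{497} - \frac{48 \sqrt{10}}{497} + \frac{276 \sqrt{5}}{497} + \frac{9004 \sqrt{2}}{497} \approx -5044.6$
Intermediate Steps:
$E{\left(I \right)} = 20 + \sqrt{2} \sqrt{I}$ ($E{\left(I \right)} = 20 + \sqrt{2 I} = 20 + \sqrt{2} \sqrt{I}$)
$-4967 + \frac{\left(\left(\left(q{\left(5 \right)} - 60\right) - 90\right) - 661\right) - 1440}{E{\left(16 \right)} + 3} = -4967 + \frac{\left(\left(\left(12 \sqrt{5} - 60\right) - 90\right) - 661\right) - 1440}{\left(20 + \sqrt{2} \sqrt{16}\right) + 3} = -4967 + \frac{\left(\left(\left(-60 + 12 \sqrt{5}\right) - 90\right) - 661\right) - 1440}{\left(20 + \sqrt{2} \cdot 4\right) + 3} = -4967 + \frac{\left(\left(-150 + 12 \sqrt{5}\right) - 661\right) - 1440}{\left(20 + 4 \sqrt{2}\right) + 3} = -4967 + \frac{\left(-811 + 12 \sqrt{5}\right) - 1440}{23 + 4 \sqrt{2}} = -4967 + \frac{-2251 + 12 \sqrt{5}}{23 + 4 \sqrt{2}}$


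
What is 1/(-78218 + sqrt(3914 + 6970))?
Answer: -39109/3059022320 - sqrt(2721)/3059022320 ≈ -1.2802e-5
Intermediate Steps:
1/(-78218 + sqrt(3914 + 6970)) = 1/(-78218 + sqrt(10884)) = 1/(-78218 + 2*sqrt(2721))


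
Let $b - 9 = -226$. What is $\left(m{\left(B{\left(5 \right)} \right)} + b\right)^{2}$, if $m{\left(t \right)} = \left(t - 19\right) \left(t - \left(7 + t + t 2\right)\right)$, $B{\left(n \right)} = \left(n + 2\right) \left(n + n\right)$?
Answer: $59505796$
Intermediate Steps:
$b = -217$ ($b = 9 - 226 = -217$)
$B{\left(n \right)} = 2 n \left(2 + n\right)$ ($B{\left(n \right)} = \left(2 + n\right) 2 n = 2 n \left(2 + n\right)$)
$m{\left(t \right)} = \left(-19 + t\right) \left(-7 - 2 t\right)$ ($m{\left(t \right)} = \left(-19 + t\right) \left(t - \left(7 + 3 t\right)\right) = \left(-19 + t\right) \left(-7 - 2 t\right)$)
$\left(m{\left(B{\left(5 \right)} \right)} + b\right)^{2} = \left(\left(133 - 2 \left(2 \cdot 5 \left(2 + 5\right)\right)^{2} + 31 \cdot 2 \cdot 5 \left(2 + 5\right)\right) - 217\right)^{2} = \left(\left(133 - 2 \left(2 \cdot 5 \cdot 7\right)^{2} + 31 \cdot 2 \cdot 5 \cdot 7\right) - 217\right)^{2} = \left(\left(133 - 2 \cdot 70^{2} + 31 \cdot 70\right) - 217\right)^{2} = \left(\left(133 - 9800 + 2170\right) - 217\right)^{2} = \left(-7497 - 217\right)^{2} = \left(-7714\right)^{2} = 59505796$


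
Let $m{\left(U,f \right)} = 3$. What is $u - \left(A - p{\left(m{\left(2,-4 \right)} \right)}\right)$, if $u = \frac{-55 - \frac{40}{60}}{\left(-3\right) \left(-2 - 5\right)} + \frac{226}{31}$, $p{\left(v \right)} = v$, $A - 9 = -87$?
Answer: $\frac{167254}{1953} \approx 85.64$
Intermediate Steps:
$A = -78$ ($A = 9 - 87 = -78$)
$u = \frac{9061}{1953}$ ($u = \frac{-55 - \frac{2}{3}}{\left(-3\right) \left(-7\right)} + 226 \cdot \frac{1}{31} = \frac{-55 - \frac{2}{3}}{21} + \frac{226}{31} = \left(- \frac{167}{3}\right) \frac{1}{21} + \frac{226}{31} = - \frac{167}{63} + \frac{226}{31} = \frac{9061}{1953} \approx 4.6395$)
$u - \left(A - p{\left(m{\left(2,-4 \right)} \right)}\right) = \frac{9061}{1953} - \left(-78 - 3\right) = \frac{9061}{1953} - -81 = \frac{9061}{1953} + 81 = \frac{167254}{1953}$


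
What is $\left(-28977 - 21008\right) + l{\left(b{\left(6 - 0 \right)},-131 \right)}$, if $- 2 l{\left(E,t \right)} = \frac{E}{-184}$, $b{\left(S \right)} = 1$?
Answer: $- \frac{18394479}{368} \approx -49985.0$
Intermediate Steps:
$l{\left(E,t \right)} = \frac{E}{368}$ ($l{\left(E,t \right)} = - \frac{E \frac{1}{-184}}{2} = - \frac{E \left(- \frac{1}{184}\right)}{2} = - \frac{\left(- \frac{1}{184}\right) E}{2} = \frac{E}{368}$)
$\left(-28977 - 21008\right) + l{\left(b{\left(6 - 0 \right)},-131 \right)} = \left(-28977 - 21008\right) + \frac{1}{368} \cdot 1 = -49985 + \frac{1}{368} = - \frac{18394479}{368}$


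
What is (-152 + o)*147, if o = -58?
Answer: -30870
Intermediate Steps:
(-152 + o)*147 = (-152 - 58)*147 = -210*147 = -30870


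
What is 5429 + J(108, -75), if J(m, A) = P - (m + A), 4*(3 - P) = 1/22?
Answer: 475111/88 ≈ 5399.0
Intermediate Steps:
P = 263/88 (P = 3 - ¼/22 = 3 - ¼*1/22 = 3 - 1/88 = 263/88 ≈ 2.9886)
J(m, A) = 263/88 - A - m (J(m, A) = 263/88 - (m + A) = 263/88 - (A + m) = 263/88 + (-A - m) = 263/88 - A - m)
5429 + J(108, -75) = 5429 + (263/88 - 1*(-75) - 1*108) = 5429 + (263/88 + 75 - 108) = 5429 - 2641/88 = 475111/88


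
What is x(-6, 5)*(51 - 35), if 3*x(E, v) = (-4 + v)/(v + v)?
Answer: 8/15 ≈ 0.53333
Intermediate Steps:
x(E, v) = (-4 + v)/(6*v) (x(E, v) = ((-4 + v)/(v + v))/3 = ((-4 + v)/((2*v)))/3 = ((-4 + v)*(1/(2*v)))/3 = ((-4 + v)/(2*v))/3 = (-4 + v)/(6*v))
x(-6, 5)*(51 - 35) = ((⅙)*(-4 + 5)/5)*(51 - 35) = ((⅙)*(⅕)*1)*16 = (1/30)*16 = 8/15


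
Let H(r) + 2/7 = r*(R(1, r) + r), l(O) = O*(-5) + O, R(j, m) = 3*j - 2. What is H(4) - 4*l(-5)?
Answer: -422/7 ≈ -60.286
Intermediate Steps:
R(j, m) = -2 + 3*j
l(O) = -4*O (l(O) = -5*O + O = -4*O)
H(r) = -2/7 + r*(1 + r) (H(r) = -2/7 + r*((-2 + 3*1) + r) = -2/7 + r*((-2 + 3) + r) = -2/7 + r*(1 + r))
H(4) - 4*l(-5) = (-2/7 + 4 + 4**2) - (-16)*(-5) = (-2/7 + 4 + 16) - 4*20 = 138/7 - 80 = -422/7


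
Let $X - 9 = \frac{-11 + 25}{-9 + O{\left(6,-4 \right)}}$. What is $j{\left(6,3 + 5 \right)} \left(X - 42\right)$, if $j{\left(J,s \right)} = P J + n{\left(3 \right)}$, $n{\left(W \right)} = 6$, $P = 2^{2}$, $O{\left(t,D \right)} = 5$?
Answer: $-1095$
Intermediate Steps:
$P = 4$
$j{\left(J,s \right)} = 6 + 4 J$ ($j{\left(J,s \right)} = 4 J + 6 = 6 + 4 J$)
$X = \frac{11}{2}$ ($X = 9 + \frac{-11 + 25}{-9 + 5} = 9 + \frac{14}{-4} = 9 + 14 \left(- \frac{1}{4}\right) = 9 - \frac{7}{2} = \frac{11}{2} \approx 5.5$)
$j{\left(6,3 + 5 \right)} \left(X - 42\right) = \left(6 + 4 \cdot 6\right) \left(\frac{11}{2} - 42\right) = \left(6 + 24\right) \left(- \frac{73}{2}\right) = 30 \left(- \frac{73}{2}\right) = -1095$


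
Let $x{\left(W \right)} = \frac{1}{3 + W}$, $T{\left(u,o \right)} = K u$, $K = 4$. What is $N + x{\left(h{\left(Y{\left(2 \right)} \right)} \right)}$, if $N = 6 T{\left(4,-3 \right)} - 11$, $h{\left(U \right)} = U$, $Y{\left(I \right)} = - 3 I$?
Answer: $\frac{254}{3} \approx 84.667$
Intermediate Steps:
$T{\left(u,o \right)} = 4 u$
$N = 85$ ($N = 6 \cdot 4 \cdot 4 - 11 = 6 \cdot 16 - 11 = 96 - 11 = 85$)
$N + x{\left(h{\left(Y{\left(2 \right)} \right)} \right)} = 85 + \frac{1}{3 - 6} = 85 + \frac{1}{-3} = 85 - \frac{1}{3} = \frac{254}{3}$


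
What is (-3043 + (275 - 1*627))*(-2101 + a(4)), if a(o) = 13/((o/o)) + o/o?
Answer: 7085365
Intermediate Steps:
a(o) = 14 (a(o) = 13/1 + 1 = 13*1 + 1 = 13 + 1 = 14)
(-3043 + (275 - 1*627))*(-2101 + a(4)) = (-3043 + (275 - 1*627))*(-2101 + 14) = (-3043 + (275 - 627))*(-2087) = (-3043 - 352)*(-2087) = -3395*(-2087) = 7085365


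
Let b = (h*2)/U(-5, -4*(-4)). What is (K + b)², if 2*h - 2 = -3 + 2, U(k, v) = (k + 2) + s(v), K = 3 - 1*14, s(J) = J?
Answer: 20164/169 ≈ 119.31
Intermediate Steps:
K = -11 (K = 3 - 14 = -11)
U(k, v) = 2 + k + v (U(k, v) = (k + 2) + v = (2 + k) + v = 2 + k + v)
h = ½ (h = 1 + (-3 + 2)/2 = 1 + (½)*(-1) = 1 - ½ = ½ ≈ 0.50000)
b = 1/13 (b = ((½)*2)/(2 - 5 - 4*(-4)) = 1/(2 - 5 + 16) = 1/13 ≈ 0.076923)
(K + b)² = (-11 + 1/13)² = (-142/13)² = 20164/169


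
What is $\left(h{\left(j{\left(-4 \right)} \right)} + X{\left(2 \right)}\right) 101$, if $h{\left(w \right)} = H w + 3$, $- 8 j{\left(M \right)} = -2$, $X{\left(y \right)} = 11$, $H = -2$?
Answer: $\frac{2727}{2} \approx 1363.5$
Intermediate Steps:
$j{\left(M \right)} = \frac{1}{4}$ ($j{\left(M \right)} = \left(- \frac{1}{8}\right) \left(-2\right) = \frac{1}{4}$)
$h{\left(w \right)} = 3 - 2 w$ ($h{\left(w \right)} = - 2 w + 3 = 3 - 2 w$)
$\left(h{\left(j{\left(-4 \right)} \right)} + X{\left(2 \right)}\right) 101 = \left(\left(3 - \frac{1}{2}\right) + 11\right) 101 = \left(\frac{5}{2} + 11\right) 101 = \frac{27}{2} \cdot 101 = \frac{2727}{2}$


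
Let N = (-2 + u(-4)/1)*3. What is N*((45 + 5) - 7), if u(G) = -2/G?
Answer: -387/2 ≈ -193.50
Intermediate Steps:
N = -9/2 (N = (-2 - 2/(-4)/1)*3 = (-2 - 2*(-1/4)*1)*3 = (-2 + (1/2)*1)*3 = (-2 + 1/2)*3 = -3/2*3 = -9/2 ≈ -4.5000)
N*((45 + 5) - 7) = -9*((45 + 5) - 7)/2 = -9*(50 - 7)/2 = -9/2*43 = -387/2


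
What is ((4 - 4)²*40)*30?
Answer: 0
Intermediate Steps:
((4 - 4)²*40)*30 = (0²*40)*30 = (0*40)*30 = 0*30 = 0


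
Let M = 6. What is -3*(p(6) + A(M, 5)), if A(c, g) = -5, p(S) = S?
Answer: -3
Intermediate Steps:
-3*(p(6) + A(M, 5)) = -3*(6 - 5) = -3*1 = -3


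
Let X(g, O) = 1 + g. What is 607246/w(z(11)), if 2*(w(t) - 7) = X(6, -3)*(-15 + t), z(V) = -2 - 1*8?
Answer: -52804/7 ≈ -7543.4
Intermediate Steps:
z(V) = -10 (z(V) = -2 - 8 = -10)
w(t) = -91/2 + 7*t/2 (w(t) = 7 + ((1 + 6)*(-15 + t))/2 = 7 + (7*(-15 + t))/2 = 7 + (-105 + 7*t)/2 = 7 + (-105/2 + 7*t/2) = -91/2 + 7*t/2)
607246/w(z(11)) = 607246/(-91/2 + (7/2)*(-10)) = 607246/(-91/2 - 35) = 607246/(-161/2) = 607246*(-2/161) = -52804/7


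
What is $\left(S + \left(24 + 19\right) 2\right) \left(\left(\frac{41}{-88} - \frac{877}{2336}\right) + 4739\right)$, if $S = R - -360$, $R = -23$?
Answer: $\frac{51500979675}{25696} \approx 2.0042 \cdot 10^{6}$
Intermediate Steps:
$S = 337$ ($S = -23 - -360 = -23 + 360 = 337$)
$\left(S + \left(24 + 19\right) 2\right) \left(\left(\frac{41}{-88} - \frac{877}{2336}\right) + 4739\right) = \left(337 + \left(24 + 19\right) 2\right) \left(\left(\frac{41}{-88} - \frac{877}{2336}\right) + 4739\right) = \left(337 + 43 \cdot 2\right) \left(\left(41 \left(- \frac{1}{88}\right) - \frac{877}{2336}\right) + 4739\right) = \left(337 + 86\right) \left(\left(- \frac{41}{88} - \frac{877}{2336}\right) + 4739\right) = 423 \left(- \frac{21619}{25696} + 4739\right) = 423 \cdot \frac{121751725}{25696} = \frac{51500979675}{25696}$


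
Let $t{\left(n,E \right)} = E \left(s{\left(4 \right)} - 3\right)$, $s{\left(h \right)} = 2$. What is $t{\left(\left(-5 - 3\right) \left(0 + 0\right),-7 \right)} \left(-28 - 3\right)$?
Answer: $-217$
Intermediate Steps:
$t{\left(n,E \right)} = - E$ ($t{\left(n,E \right)} = E \left(2 - 3\right) = E \left(-1\right) = - E$)
$t{\left(\left(-5 - 3\right) \left(0 + 0\right),-7 \right)} \left(-28 - 3\right) = \left(-1\right) \left(-7\right) \left(-28 - 3\right) = 7 \left(-31\right) = -217$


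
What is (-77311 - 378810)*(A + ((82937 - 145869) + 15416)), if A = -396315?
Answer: 202440639551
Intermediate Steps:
(-77311 - 378810)*(A + ((82937 - 145869) + 15416)) = (-77311 - 378810)*(-396315 + ((82937 - 145869) + 15416)) = -456121*(-396315 + (-62932 + 15416)) = -456121*(-396315 - 47516) = -456121*(-443831) = 202440639551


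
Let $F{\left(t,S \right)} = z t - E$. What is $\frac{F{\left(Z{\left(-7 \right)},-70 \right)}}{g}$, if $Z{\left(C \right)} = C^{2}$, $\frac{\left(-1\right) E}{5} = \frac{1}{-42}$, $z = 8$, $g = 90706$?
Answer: $\frac{16459}{3809652} \approx 0.0043203$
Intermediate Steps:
$E = \frac{5}{42}$ ($E = - \frac{5}{-42} = \left(-5\right) \left(- \frac{1}{42}\right) = \frac{5}{42} \approx 0.11905$)
$F{\left(t,S \right)} = - \frac{5}{42} + 8 t$ ($F{\left(t,S \right)} = 8 t - \frac{5}{42} = - \frac{5}{42} + 8 t$)
$\frac{F{\left(Z{\left(-7 \right)},-70 \right)}}{g} = \frac{- \frac{5}{42} + 8 \left(-7\right)^{2}}{90706} = \left(- \frac{5}{42} + 8 \cdot 49\right) \frac{1}{90706} = \left(- \frac{5}{42} + 392\right) \frac{1}{90706} = \frac{16459}{42} \cdot \frac{1}{90706} = \frac{16459}{3809652}$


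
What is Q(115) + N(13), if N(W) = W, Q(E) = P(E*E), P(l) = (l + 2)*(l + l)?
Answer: 349854163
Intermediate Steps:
P(l) = 2*l*(2 + l) (P(l) = (2 + l)*(2*l) = 2*l*(2 + l))
Q(E) = 2*E**2*(2 + E**2) (Q(E) = 2*(E*E)*(2 + E*E) = 2*E**2*(2 + E**2))
Q(115) + N(13) = 2*115**2*(2 + 115**2) + 13 = 2*13225*(2 + 13225) + 13 = 2*13225*13227 + 13 = 349854150 + 13 = 349854163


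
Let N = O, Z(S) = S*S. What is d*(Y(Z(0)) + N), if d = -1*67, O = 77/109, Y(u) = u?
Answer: -5159/109 ≈ -47.330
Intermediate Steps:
Z(S) = S**2
O = 77/109 (O = 77*(1/109) = 77/109 ≈ 0.70642)
d = -67
N = 77/109 ≈ 0.70642
d*(Y(Z(0)) + N) = -67*(0**2 + 77/109) = -67*(0 + 77/109) = -67*77/109 = -5159/109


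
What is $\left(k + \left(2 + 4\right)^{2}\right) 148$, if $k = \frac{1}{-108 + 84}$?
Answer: $\frac{31931}{6} \approx 5321.8$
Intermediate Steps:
$k = - \frac{1}{24}$ ($k = \frac{1}{-24} = - \frac{1}{24} \approx -0.041667$)
$\left(k + \left(2 + 4\right)^{2}\right) 148 = \left(- \frac{1}{24} + \left(2 + 4\right)^{2}\right) 148 = \left(- \frac{1}{24} + 6^{2}\right) 148 = \left(- \frac{1}{24} + 36\right) 148 = \frac{863}{24} \cdot 148 = \frac{31931}{6}$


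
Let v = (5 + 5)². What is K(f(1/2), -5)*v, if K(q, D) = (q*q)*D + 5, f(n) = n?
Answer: 375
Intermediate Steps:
K(q, D) = 5 + D*q² (K(q, D) = q²*D + 5 = D*q² + 5 = 5 + D*q²)
v = 100 (v = 10² = 100)
K(f(1/2), -5)*v = (5 - 5*(1/2)²)*100 = (5 - 5*(½)²)*100 = (5 - 5*¼)*100 = (5 - 5/4)*100 = (15/4)*100 = 375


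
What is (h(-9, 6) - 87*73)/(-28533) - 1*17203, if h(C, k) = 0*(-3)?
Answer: -163615616/9511 ≈ -17203.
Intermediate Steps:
h(C, k) = 0
(h(-9, 6) - 87*73)/(-28533) - 1*17203 = (0 - 87*73)/(-28533) - 1*17203 = (0 - 6351)*(-1/28533) - 17203 = -6351*(-1/28533) - 17203 = 2117/9511 - 17203 = -163615616/9511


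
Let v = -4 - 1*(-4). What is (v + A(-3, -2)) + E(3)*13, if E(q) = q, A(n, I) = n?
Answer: 36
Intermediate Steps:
v = 0 (v = -4 + 4 = 0)
(v + A(-3, -2)) + E(3)*13 = (0 - 3) + 3*13 = -3 + 39 = 36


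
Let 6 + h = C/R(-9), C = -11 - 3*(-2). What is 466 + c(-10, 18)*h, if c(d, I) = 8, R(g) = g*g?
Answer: 33818/81 ≈ 417.51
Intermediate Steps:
R(g) = g²
C = -5 (C = -11 + 6 = -5)
h = -491/81 (h = -6 - 5/((-9)²) = -6 - 5/81 = -491/81 ≈ -6.0617)
466 + c(-10, 18)*h = 466 + 8*(-491/81) = 466 - 3928/81 = 33818/81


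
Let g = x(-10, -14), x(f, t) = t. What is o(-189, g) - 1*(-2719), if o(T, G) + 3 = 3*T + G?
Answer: 2135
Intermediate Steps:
g = -14
o(T, G) = -3 + G + 3*T (o(T, G) = -3 + (3*T + G) = -3 + (G + 3*T) = -3 + G + 3*T)
o(-189, g) - 1*(-2719) = (-3 - 14 + 3*(-189)) - 1*(-2719) = (-3 - 14 - 567) + 2719 = -584 + 2719 = 2135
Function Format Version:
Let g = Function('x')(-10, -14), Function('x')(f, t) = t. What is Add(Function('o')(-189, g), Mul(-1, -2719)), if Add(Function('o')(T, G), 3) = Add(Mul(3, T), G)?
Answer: 2135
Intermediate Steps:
g = -14
Function('o')(T, G) = Add(-3, G, Mul(3, T)) (Function('o')(T, G) = Add(-3, Add(Mul(3, T), G)) = Add(-3, Add(G, Mul(3, T))) = Add(-3, G, Mul(3, T)))
Add(Function('o')(-189, g), Mul(-1, -2719)) = Add(Add(-3, -14, Mul(3, -189)), Mul(-1, -2719)) = Add(Add(-3, -14, -567), 2719) = Add(-584, 2719) = 2135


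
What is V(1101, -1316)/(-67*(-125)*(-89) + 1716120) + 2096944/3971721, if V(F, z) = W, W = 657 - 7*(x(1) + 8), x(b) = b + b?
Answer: 2037929303507/3855528302145 ≈ 0.52857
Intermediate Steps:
x(b) = 2*b
W = 587 (W = 657 - 7*(2*1 + 8) = 657 - 7*(2 + 8) = 657 - 7*10 = 657 - 1*70 = 657 - 70 = 587)
V(F, z) = 587
V(1101, -1316)/(-67*(-125)*(-89) + 1716120) + 2096944/3971721 = 587/(-67*(-125)*(-89) + 1716120) + 2096944/3971721 = 587/(8375*(-89) + 1716120) + 2096944*(1/3971721) = 587/(-745375 + 1716120) + 2096944/3971721 = 587/970745 + 2096944/3971721 = 2037929303507/3855528302145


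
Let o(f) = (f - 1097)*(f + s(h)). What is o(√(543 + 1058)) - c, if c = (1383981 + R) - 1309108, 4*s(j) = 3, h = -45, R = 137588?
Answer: -846731/4 - 4385*√1601/4 ≈ -2.5555e+5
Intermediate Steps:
s(j) = ¾ (s(j) = (¼)*3 = ¾)
o(f) = (-1097 + f)*(¾ + f) (o(f) = (f - 1097)*(f + ¾) = (-1097 + f)*(¾ + f))
c = 212461 (c = (1383981 + 137588) - 1309108 = 1521569 - 1309108 = 212461)
o(√(543 + 1058)) - c = (-3291/4 + (√(543 + 1058))² - 4385*√(543 + 1058)/4) - 1*212461 = (-3291/4 + (√1601)² - 4385*√1601/4) - 212461 = (-3291/4 + 1601 - 4385*√1601/4) - 212461 = (3113/4 - 4385*√1601/4) - 212461 = -846731/4 - 4385*√1601/4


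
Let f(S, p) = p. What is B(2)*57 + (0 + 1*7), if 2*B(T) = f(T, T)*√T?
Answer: 7 + 57*√2 ≈ 87.610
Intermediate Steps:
B(T) = T^(3/2)/2 (B(T) = (T*√T)/2 = T^(3/2)/2)
B(2)*57 + (0 + 1*7) = (2^(3/2)/2)*57 + (0 + 1*7) = ((2*√2)/2)*57 + (0 + 7) = √2*57 + 7 = 57*√2 + 7 = 7 + 57*√2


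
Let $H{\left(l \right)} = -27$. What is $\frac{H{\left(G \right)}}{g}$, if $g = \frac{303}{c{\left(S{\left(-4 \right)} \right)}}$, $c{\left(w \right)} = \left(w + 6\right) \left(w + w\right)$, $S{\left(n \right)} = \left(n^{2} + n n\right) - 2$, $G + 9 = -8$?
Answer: $- \frac{19440}{101} \approx -192.48$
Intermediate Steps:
$G = -17$ ($G = -9 - 8 = -17$)
$S{\left(n \right)} = -2 + 2 n^{2}$ ($S{\left(n \right)} = \left(n^{2} + n^{2}\right) - 2 = 2 n^{2} - 2 = -2 + 2 n^{2}$)
$c{\left(w \right)} = 2 w \left(6 + w\right)$ ($c{\left(w \right)} = \left(6 + w\right) 2 w = 2 w \left(6 + w\right)$)
$g = \frac{101}{720}$ ($g = \frac{303}{2 \left(-2 + 2 \left(-4\right)^{2}\right) \left(6 - \left(2 - 2 \left(-4\right)^{2}\right)\right)} = \frac{303}{2 \left(-2 + 2 \cdot 16\right) \left(6 + \left(-2 + 2 \cdot 16\right)\right)} = \frac{303}{2 \left(-2 + 32\right) \left(6 + \left(-2 + 32\right)\right)} = \frac{303}{2 \cdot 30 \left(6 + 30\right)} = \frac{303}{2 \cdot 30 \cdot 36} = \frac{303}{2160} = 303 \cdot \frac{1}{2160} = \frac{101}{720} \approx 0.14028$)
$\frac{H{\left(G \right)}}{g} = - \frac{27}{\frac{101}{720}} = \left(-27\right) \frac{720}{101} = - \frac{19440}{101}$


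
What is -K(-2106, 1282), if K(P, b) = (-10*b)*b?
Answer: 16435240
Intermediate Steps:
K(P, b) = -10*b**2
-K(-2106, 1282) = -(-10)*1282**2 = -(-10)*1643524 = -1*(-16435240) = 16435240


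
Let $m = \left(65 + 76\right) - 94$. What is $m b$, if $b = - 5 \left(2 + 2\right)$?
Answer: $-940$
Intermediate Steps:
$m = 47$ ($m = 141 - 94 = 47$)
$b = -20$ ($b = \left(-5\right) 4 = -20$)
$m b = 47 \left(-20\right) = -940$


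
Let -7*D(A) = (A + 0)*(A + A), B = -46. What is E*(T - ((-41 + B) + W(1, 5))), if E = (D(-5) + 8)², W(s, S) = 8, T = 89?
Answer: 864/7 ≈ 123.43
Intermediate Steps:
D(A) = -2*A²/7 (D(A) = -(A + 0)*(A + A)/7 = -A*2*A/7 = -2*A²/7)
E = 36/49 (E = (-2/7*(-5)² + 8)² = (-2/7*25 + 8)² = (-50/7 + 8)² = (6/7)² = 36/49 ≈ 0.73469)
E*(T - ((-41 + B) + W(1, 5))) = 36*(89 - ((-41 - 46) + 8))/49 = 36*(89 - (-87 + 8))/49 = 36*(89 - 1*(-79))/49 = 36*(89 + 79)/49 = (36/49)*168 = 864/7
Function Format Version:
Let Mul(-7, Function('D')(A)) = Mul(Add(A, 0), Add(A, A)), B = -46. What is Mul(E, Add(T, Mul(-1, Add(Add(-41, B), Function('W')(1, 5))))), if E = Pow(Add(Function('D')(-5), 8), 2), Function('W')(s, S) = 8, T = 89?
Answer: Rational(864, 7) ≈ 123.43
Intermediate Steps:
Function('D')(A) = Mul(Rational(-2, 7), Pow(A, 2)) (Function('D')(A) = Mul(Rational(-1, 7), Mul(Add(A, 0), Add(A, A))) = Mul(Rational(-1, 7), Mul(A, Mul(2, A))) = Mul(Rational(-1, 7), Mul(2, Pow(A, 2))) = Mul(Rational(-2, 7), Pow(A, 2)))
E = Rational(36, 49) (E = Pow(Add(Mul(Rational(-2, 7), Pow(-5, 2)), 8), 2) = Pow(Add(Mul(Rational(-2, 7), 25), 8), 2) = Pow(Add(Rational(-50, 7), 8), 2) = Pow(Rational(6, 7), 2) = Rational(36, 49) ≈ 0.73469)
Mul(E, Add(T, Mul(-1, Add(Add(-41, B), Function('W')(1, 5))))) = Mul(Rational(36, 49), Add(89, Mul(-1, Add(Add(-41, -46), 8)))) = Mul(Rational(36, 49), Add(89, Mul(-1, Add(-87, 8)))) = Mul(Rational(36, 49), Add(89, Mul(-1, -79))) = Mul(Rational(36, 49), Add(89, 79)) = Mul(Rational(36, 49), 168) = Rational(864, 7)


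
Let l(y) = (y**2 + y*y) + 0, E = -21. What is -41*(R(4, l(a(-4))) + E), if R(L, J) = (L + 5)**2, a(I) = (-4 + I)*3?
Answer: -2460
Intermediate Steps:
a(I) = -12 + 3*I
l(y) = 2*y**2 (l(y) = (y**2 + y**2) + 0 = 2*y**2 + 0 = 2*y**2)
R(L, J) = (5 + L)**2
-41*(R(4, l(a(-4))) + E) = -41*((5 + 4)**2 - 21) = -41*(9**2 - 21) = -41*(81 - 21) = -41*60 = -2460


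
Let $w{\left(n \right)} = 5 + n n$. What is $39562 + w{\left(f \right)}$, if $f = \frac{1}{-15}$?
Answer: $\frac{8902576}{225} \approx 39567.0$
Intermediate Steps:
$f = - \frac{1}{15} \approx -0.066667$
$w{\left(n \right)} = 5 + n^{2}$
$39562 + w{\left(f \right)} = 39562 + \left(5 + \left(- \frac{1}{15}\right)^{2}\right) = 39562 + \left(5 + \frac{1}{225}\right) = 39562 + \frac{1126}{225} = \frac{8902576}{225}$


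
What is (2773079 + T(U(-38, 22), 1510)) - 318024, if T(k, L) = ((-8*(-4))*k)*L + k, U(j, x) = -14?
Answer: 1778561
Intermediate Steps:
T(k, L) = k + 32*L*k (T(k, L) = (32*k)*L + k = 32*L*k + k = k + 32*L*k)
(2773079 + T(U(-38, 22), 1510)) - 318024 = (2773079 - 14*(1 + 32*1510)) - 318024 = (2773079 - 14*(1 + 48320)) - 318024 = (2773079 - 14*48321) - 318024 = (2773079 - 676494) - 318024 = 2096585 - 318024 = 1778561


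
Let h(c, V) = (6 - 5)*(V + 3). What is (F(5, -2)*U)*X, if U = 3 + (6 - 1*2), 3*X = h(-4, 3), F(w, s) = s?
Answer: -28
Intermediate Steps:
h(c, V) = 3 + V (h(c, V) = 1*(3 + V) = 3 + V)
X = 2 (X = (3 + 3)/3 = (⅓)*6 = 2)
U = 7 (U = 3 + (6 - 2) = 3 + 4 = 7)
(F(5, -2)*U)*X = -2*7*2 = -14*2 = -28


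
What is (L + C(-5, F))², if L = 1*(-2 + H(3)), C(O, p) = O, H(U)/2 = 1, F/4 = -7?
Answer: 25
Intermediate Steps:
F = -28 (F = 4*(-7) = -28)
H(U) = 2 (H(U) = 2*1 = 2)
L = 0 (L = 1*(-2 + 2) = 1*0 = 0)
(L + C(-5, F))² = (0 - 5)² = (-5)² = 25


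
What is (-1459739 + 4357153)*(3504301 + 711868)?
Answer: 12215987086966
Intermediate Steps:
(-1459739 + 4357153)*(3504301 + 711868) = 2897414*4216169 = 12215987086966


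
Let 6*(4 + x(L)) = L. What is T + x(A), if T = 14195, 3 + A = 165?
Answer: 14218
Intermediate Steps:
A = 162 (A = -3 + 165 = 162)
x(L) = -4 + L/6
T + x(A) = 14195 + (-4 + (1/6)*162) = 14195 + (-4 + 27) = 14195 + 23 = 14218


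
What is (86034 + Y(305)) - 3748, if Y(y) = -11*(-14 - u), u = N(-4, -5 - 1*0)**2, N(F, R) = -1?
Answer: 82451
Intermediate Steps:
u = 1 (u = (-1)**2 = 1)
Y(y) = 165 (Y(y) = -11*(-14 - 1*1) = -11*(-14 - 1) = -11*(-15) = 165)
(86034 + Y(305)) - 3748 = (86034 + 165) - 3748 = 86199 - 3748 = 82451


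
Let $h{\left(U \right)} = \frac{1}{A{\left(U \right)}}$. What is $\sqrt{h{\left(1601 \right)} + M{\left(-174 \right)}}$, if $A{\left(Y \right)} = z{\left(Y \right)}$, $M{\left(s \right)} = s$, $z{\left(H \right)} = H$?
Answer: $\frac{i \sqrt{445995373}}{1601} \approx 13.191 i$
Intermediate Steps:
$A{\left(Y \right)} = Y$
$h{\left(U \right)} = \frac{1}{U}$
$\sqrt{h{\left(1601 \right)} + M{\left(-174 \right)}} = \sqrt{\frac{1}{1601} - 174} = \sqrt{- \frac{278573}{1601}} = \frac{i \sqrt{445995373}}{1601}$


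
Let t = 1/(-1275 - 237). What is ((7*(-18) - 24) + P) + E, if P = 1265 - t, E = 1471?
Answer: 3910033/1512 ≈ 2586.0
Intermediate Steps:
t = -1/1512 (t = 1/(-1512) = -1/1512 ≈ -0.00066138)
P = 1912681/1512 (P = 1265 - 1*(-1/1512) = 1265 + 1/1512 = 1912681/1512 ≈ 1265.0)
((7*(-18) - 24) + P) + E = ((7*(-18) - 24) + 1912681/1512) + 1471 = ((-126 - 24) + 1912681/1512) + 1471 = (-150 + 1912681/1512) + 1471 = 1685881/1512 + 1471 = 3910033/1512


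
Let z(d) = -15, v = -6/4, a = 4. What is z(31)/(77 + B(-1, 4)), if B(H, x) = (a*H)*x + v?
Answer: -30/119 ≈ -0.25210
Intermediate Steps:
v = -3/2 (v = -6*1/4 = -3/2 ≈ -1.5000)
B(H, x) = -3/2 + 4*H*x (B(H, x) = (4*H)*x - 3/2 = 4*H*x - 3/2 = -3/2 + 4*H*x)
z(31)/(77 + B(-1, 4)) = -15/(77 + (-3/2 + 4*(-1)*4)) = -15/(77 + (-3/2 - 16)) = -15/(77 - 35/2) = -15/119/2 = -15*2/119 = -30/119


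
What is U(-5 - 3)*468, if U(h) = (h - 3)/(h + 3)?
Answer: 5148/5 ≈ 1029.6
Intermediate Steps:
U(h) = (-3 + h)/(3 + h)
U(-5 - 3)*468 = ((-3 + (-5 - 3))/(3 + (-5 - 3)))*468 = ((-3 - 8)/(3 - 8))*468 = (-11/(-5))*468 = -⅕*(-11)*468 = (11/5)*468 = 5148/5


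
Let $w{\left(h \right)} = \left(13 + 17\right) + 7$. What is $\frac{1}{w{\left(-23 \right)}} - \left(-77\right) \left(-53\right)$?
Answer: $- \frac{150996}{37} \approx -4081.0$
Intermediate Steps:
$w{\left(h \right)} = 37$ ($w{\left(h \right)} = 30 + 7 = 37$)
$\frac{1}{w{\left(-23 \right)}} - \left(-77\right) \left(-53\right) = \frac{1}{37} - \left(-77\right) \left(-53\right) = \frac{1}{37} - 4081 = - \frac{150996}{37}$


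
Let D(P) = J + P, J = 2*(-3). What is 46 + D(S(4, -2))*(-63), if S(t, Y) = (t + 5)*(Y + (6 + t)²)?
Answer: -55142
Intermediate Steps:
S(t, Y) = (5 + t)*(Y + (6 + t)²)
J = -6
D(P) = -6 + P
46 + D(S(4, -2))*(-63) = 46 + (-6 + (5*(-2) + 5*(6 + 4)² - 2*4 + 4*(6 + 4)²))*(-63) = 46 + (-6 + (-10 + 5*10² - 8 + 4*10²))*(-63) = 46 + (-6 + (-10 + 5*100 - 8 + 4*100))*(-63) = 46 + (-6 + (-10 + 500 - 8 + 400))*(-63) = 46 + (-6 + 882)*(-63) = 46 + 876*(-63) = 46 - 55188 = -55142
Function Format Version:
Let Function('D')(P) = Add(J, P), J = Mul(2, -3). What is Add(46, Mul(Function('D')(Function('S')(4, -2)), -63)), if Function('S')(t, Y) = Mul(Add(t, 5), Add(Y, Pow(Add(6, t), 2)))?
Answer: -55142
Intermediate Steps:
Function('S')(t, Y) = Mul(Add(5, t), Add(Y, Pow(Add(6, t), 2)))
J = -6
Function('D')(P) = Add(-6, P)
Add(46, Mul(Function('D')(Function('S')(4, -2)), -63)) = Add(46, Mul(Add(-6, Add(Mul(5, -2), Mul(5, Pow(Add(6, 4), 2)), Mul(-2, 4), Mul(4, Pow(Add(6, 4), 2)))), -63)) = Add(46, Mul(Add(-6, Add(-10, Mul(5, Pow(10, 2)), -8, Mul(4, Pow(10, 2)))), -63)) = Add(46, Mul(Add(-6, Add(-10, Mul(5, 100), -8, Mul(4, 100))), -63)) = Add(46, Mul(Add(-6, Add(-10, 500, -8, 400)), -63)) = Add(46, Mul(Add(-6, 882), -63)) = Add(46, Mul(876, -63)) = Add(46, -55188) = -55142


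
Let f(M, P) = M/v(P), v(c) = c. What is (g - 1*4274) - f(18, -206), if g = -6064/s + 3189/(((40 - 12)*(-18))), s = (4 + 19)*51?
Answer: -9664832965/2255288 ≈ -4285.4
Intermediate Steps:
s = 1173 (s = 23*51 = 1173)
f(M, P) = M/P
g = -251739/21896 (g = -6064/1173 + 3189/(((40 - 12)*(-18))) = -6064*1/1173 + 3189/((28*(-18))) = -6064/1173 + 3189/(-504) = -6064/1173 + 3189*(-1/504) = -6064/1173 - 1063/168 = -251739/21896 ≈ -11.497)
(g - 1*4274) - f(18, -206) = (-251739/21896 - 1*4274) - 18/(-206) = (-251739/21896 - 4274) - 18*(-1)/206 = -93835243/21896 - 1*(-9/103) = -93835243/21896 + 9/103 = -9664832965/2255288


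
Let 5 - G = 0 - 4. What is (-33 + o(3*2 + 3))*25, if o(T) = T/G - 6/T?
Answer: -2450/3 ≈ -816.67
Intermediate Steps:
G = 9 (G = 5 - (0 - 4) = 5 - 1*(-4) = 5 + 4 = 9)
o(T) = -6/T + T/9 (o(T) = T/9 - 6/T = -6/T + T/9)
(-33 + o(3*2 + 3))*25 = (-33 + (-6/(3*2 + 3) + (3*2 + 3)/9))*25 = (-33 + (-6/(6 + 3) + (6 + 3)/9))*25 = (-33 + (-6/9 + (1/9)*9))*25 = (-33 + (-6*1/9 + 1))*25 = (-33 + (-2/3 + 1))*25 = (-33 + 1/3)*25 = -98/3*25 = -2450/3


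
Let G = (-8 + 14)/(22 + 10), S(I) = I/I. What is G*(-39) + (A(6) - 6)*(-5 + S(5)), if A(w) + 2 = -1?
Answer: 459/16 ≈ 28.688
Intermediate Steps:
S(I) = 1
A(w) = -3 (A(w) = -2 - 1 = -3)
G = 3/16 (G = 6/32 = 6*(1/32) = 3/16 ≈ 0.18750)
G*(-39) + (A(6) - 6)*(-5 + S(5)) = (3/16)*(-39) + (-3 - 6)*(-5 + 1) = -117/16 - 9*(-4) = -117/16 + 36 = 459/16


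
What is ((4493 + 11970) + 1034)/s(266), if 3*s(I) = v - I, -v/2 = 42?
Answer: -52491/350 ≈ -149.97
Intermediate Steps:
v = -84 (v = -2*42 = -84)
s(I) = -28 - I/3 (s(I) = (-84 - I)/3 = -28 - I/3)
((4493 + 11970) + 1034)/s(266) = ((4493 + 11970) + 1034)/(-28 - ⅓*266) = (16463 + 1034)/(-28 - 266/3) = 17497/(-350/3) = 17497*(-3/350) = -52491/350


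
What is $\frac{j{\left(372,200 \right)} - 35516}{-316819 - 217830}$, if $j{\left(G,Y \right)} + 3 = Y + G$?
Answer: $\frac{34947}{534649} \approx 0.065364$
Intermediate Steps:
$j{\left(G,Y \right)} = -3 + G + Y$ ($j{\left(G,Y \right)} = -3 + \left(Y + G\right) = -3 + \left(G + Y\right) = -3 + G + Y$)
$\frac{j{\left(372,200 \right)} - 35516}{-316819 - 217830} = \frac{\left(-3 + 372 + 200\right) - 35516}{-316819 - 217830} = \frac{569 - 35516}{-534649} = \left(-34947\right) \left(- \frac{1}{534649}\right) = \frac{34947}{534649}$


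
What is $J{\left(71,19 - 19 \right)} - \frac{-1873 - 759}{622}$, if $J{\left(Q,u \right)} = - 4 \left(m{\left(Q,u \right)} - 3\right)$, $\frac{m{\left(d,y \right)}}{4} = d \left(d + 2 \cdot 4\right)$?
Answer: $- \frac{27905336}{311} \approx -89728.0$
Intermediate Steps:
$m{\left(d,y \right)} = 4 d \left(8 + d\right)$ ($m{\left(d,y \right)} = 4 d \left(d + 2 \cdot 4\right) = 4 d \left(d + 8\right) = 4 d \left(8 + d\right)$)
$J{\left(Q,u \right)} = 12 - 16 Q \left(8 + Q\right)$ ($J{\left(Q,u \right)} = - 4 \left(4 Q \left(8 + Q\right) - 3\right) = - 4 \left(-3 + 4 Q \left(8 + Q\right)\right) = 12 - 16 Q \left(8 + Q\right)$)
$J{\left(71,19 - 19 \right)} - \frac{-1873 - 759}{622} = \left(12 - 1136 \left(8 + 71\right)\right) - \frac{-1873 - 759}{622} = \left(12 - 1136 \cdot 79\right) - \left(-2632\right) \frac{1}{622} = \left(12 - 89744\right) - - \frac{1316}{311} = -89732 + \frac{1316}{311} = - \frac{27905336}{311}$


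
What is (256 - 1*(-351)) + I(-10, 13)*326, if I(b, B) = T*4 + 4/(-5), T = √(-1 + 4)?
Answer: 1731/5 + 1304*√3 ≈ 2604.8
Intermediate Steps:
T = √3 ≈ 1.7320
I(b, B) = -⅘ + 4*√3 (I(b, B) = √3*4 + 4/(-5) = 4*√3 + 4*(-⅕) = 4*√3 - ⅘ = -⅘ + 4*√3)
(256 - 1*(-351)) + I(-10, 13)*326 = (256 - 1*(-351)) + (-⅘ + 4*√3)*326 = (256 + 351) + (-1304/5 + 1304*√3) = 607 + (-1304/5 + 1304*√3) = 1731/5 + 1304*√3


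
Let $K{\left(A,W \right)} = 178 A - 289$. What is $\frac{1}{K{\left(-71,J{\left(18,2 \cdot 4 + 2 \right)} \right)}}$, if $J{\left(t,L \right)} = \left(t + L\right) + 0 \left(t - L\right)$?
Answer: $- \frac{1}{12927} \approx -7.7358 \cdot 10^{-5}$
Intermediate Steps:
$J{\left(t,L \right)} = L + t$ ($J{\left(t,L \right)} = \left(L + t\right) + 0 = L + t$)
$K{\left(A,W \right)} = -289 + 178 A$
$\frac{1}{K{\left(-71,J{\left(18,2 \cdot 4 + 2 \right)} \right)}} = \frac{1}{-289 + 178 \left(-71\right)} = \frac{1}{-289 - 12638} = \frac{1}{-12927} = - \frac{1}{12927}$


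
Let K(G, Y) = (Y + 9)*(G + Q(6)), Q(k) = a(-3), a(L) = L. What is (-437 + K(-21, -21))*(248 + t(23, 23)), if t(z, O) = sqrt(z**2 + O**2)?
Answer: -36952 - 3427*sqrt(2) ≈ -41799.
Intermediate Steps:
Q(k) = -3
t(z, O) = sqrt(O**2 + z**2)
K(G, Y) = (-3 + G)*(9 + Y) (K(G, Y) = (Y + 9)*(G - 3) = (9 + Y)*(-3 + G) = (-3 + G)*(9 + Y))
(-437 + K(-21, -21))*(248 + t(23, 23)) = (-437 + (-27 - 3*(-21) + 9*(-21) - 21*(-21)))*(248 + sqrt(23**2 + 23**2)) = (-437 + (-27 + 63 - 189 + 441))*(248 + sqrt(529 + 529)) = (-437 + 288)*(248 + sqrt(1058)) = -149*(248 + 23*sqrt(2)) = -36952 - 3427*sqrt(2)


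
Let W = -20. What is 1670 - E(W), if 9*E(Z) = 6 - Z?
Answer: 15004/9 ≈ 1667.1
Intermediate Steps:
E(Z) = ⅔ - Z/9 (E(Z) = (6 - Z)/9 = ⅔ - Z/9)
1670 - E(W) = 1670 - (⅔ - ⅑*(-20)) = 1670 - (⅔ + 20/9) = 1670 - 1*26/9 = 1670 - 26/9 = 15004/9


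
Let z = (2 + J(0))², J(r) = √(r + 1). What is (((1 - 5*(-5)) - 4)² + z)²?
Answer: 243049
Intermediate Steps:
J(r) = √(1 + r)
z = 9 (z = (2 + √(1 + 0))² = (2 + √1)² = (2 + 1)² = 3² = 9)
(((1 - 5*(-5)) - 4)² + z)² = (((1 - 5*(-5)) - 4)² + 9)² = (((1 + 25) - 4)² + 9)² = ((26 - 4)² + 9)² = (22² + 9)² = (484 + 9)² = 493² = 243049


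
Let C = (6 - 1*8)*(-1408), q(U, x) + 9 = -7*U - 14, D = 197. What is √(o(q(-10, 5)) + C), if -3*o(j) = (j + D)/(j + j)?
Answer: √55967694/141 ≈ 53.058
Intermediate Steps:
q(U, x) = -23 - 7*U (q(U, x) = -9 + (-7*U - 14) = -9 + (-14 - 7*U) = -23 - 7*U)
o(j) = -(197 + j)/(6*j) (o(j) = -(j + 197)/(3*(j + j)) = -(197 + j)/(3*(2*j)) = -(197 + j)*1/(2*j)/3 = -(197 + j)/(6*j))
C = 2816 (C = (6 - 8)*(-1408) = -2*(-1408) = 2816)
√(o(q(-10, 5)) + C) = √((-197 - (-23 - 7*(-10)))/(6*(-23 - 7*(-10))) + 2816) = √((-197 - (-23 + 70))/(6*(-23 + 70)) + 2816) = √((⅙)*(-197 - 1*47)/47 + 2816) = √((⅙)*(1/47)*(-197 - 47) + 2816) = √((⅙)*(1/47)*(-244) + 2816) = √(-122/141 + 2816) = √(396934/141) = √55967694/141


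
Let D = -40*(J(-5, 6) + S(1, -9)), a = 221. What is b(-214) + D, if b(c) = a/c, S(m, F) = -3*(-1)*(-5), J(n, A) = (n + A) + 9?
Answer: 42579/214 ≈ 198.97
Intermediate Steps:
J(n, A) = 9 + A + n (J(n, A) = (A + n) + 9 = 9 + A + n)
S(m, F) = -15 (S(m, F) = 3*(-5) = -15)
b(c) = 221/c
D = 200 (D = -40*((9 + 6 - 5) - 15) = -40*(10 - 15) = -40*(-5) = 200)
b(-214) + D = 221/(-214) + 200 = 221*(-1/214) + 200 = -221/214 + 200 = 42579/214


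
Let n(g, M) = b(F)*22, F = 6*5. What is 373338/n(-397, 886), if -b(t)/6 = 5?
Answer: -62223/110 ≈ -565.66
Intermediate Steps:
F = 30
b(t) = -30 (b(t) = -6*5 = -30)
n(g, M) = -660 (n(g, M) = -30*22 = -660)
373338/n(-397, 886) = 373338/(-660) = 373338*(-1/660) = -62223/110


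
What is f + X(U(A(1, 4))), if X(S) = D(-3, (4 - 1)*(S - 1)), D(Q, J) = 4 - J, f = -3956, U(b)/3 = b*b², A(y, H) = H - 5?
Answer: -3940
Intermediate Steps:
A(y, H) = -5 + H
U(b) = 3*b³ (U(b) = 3*(b*b²) = 3*b³)
X(S) = 7 - 3*S (X(S) = 4 - (4 - 1)*(S - 1) = 4 - 3*(-1 + S) = 4 - (-3 + 3*S) = 4 + (3 - 3*S) = 7 - 3*S)
f + X(U(A(1, 4))) = -3956 + (7 - 9*(-5 + 4)³) = -3956 + (7 - 9*(-1)³) = -3956 + (7 - 9*(-1)) = -3956 + (7 - 3*(-3)) = -3956 + (7 + 9) = -3956 + 16 = -3940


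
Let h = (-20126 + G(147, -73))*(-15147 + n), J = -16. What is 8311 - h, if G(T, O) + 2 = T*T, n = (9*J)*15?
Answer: 25639978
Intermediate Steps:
n = -2160 (n = (9*(-16))*15 = -144*15 = -2160)
G(T, O) = -2 + T² (G(T, O) = -2 + T*T = -2 + T²)
h = -25631667 (h = (-20126 + (-2 + 147²))*(-15147 - 2160) = (-20126 + (-2 + 21609))*(-17307) = (-20126 + 21607)*(-17307) = 1481*(-17307) = -25631667)
8311 - h = 8311 - 1*(-25631667) = 8311 + 25631667 = 25639978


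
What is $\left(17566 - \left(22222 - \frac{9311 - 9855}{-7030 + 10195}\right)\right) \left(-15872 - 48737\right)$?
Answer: $\frac{952128877456}{3165} \approx 3.0083 \cdot 10^{8}$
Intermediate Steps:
$\left(17566 - \left(22222 - \frac{9311 - 9855}{-7030 + 10195}\right)\right) \left(-15872 - 48737\right) = \left(17566 - \left(22222 + \frac{544}{3165}\right)\right) \left(-64609\right) = \left(17566 - \frac{70333174}{3165}\right) \left(-64609\right) = \left(- \frac{14736784}{3165}\right) \left(-64609\right) = \frac{952128877456}{3165}$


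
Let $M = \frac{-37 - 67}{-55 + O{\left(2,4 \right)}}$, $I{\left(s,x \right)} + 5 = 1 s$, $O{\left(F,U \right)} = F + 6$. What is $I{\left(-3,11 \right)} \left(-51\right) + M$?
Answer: $\frac{19280}{47} \approx 410.21$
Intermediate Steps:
$O{\left(F,U \right)} = 6 + F$
$I{\left(s,x \right)} = -5 + s$ ($I{\left(s,x \right)} = -5 + 1 s = -5 + s$)
$M = \frac{104}{47}$ ($M = \frac{-37 - 67}{-55 + \left(6 + 2\right)} = - \frac{104}{-55 + 8} = - \frac{104}{-47} = \left(-104\right) \left(- \frac{1}{47}\right) = \frac{104}{47} \approx 2.2128$)
$I{\left(-3,11 \right)} \left(-51\right) + M = \left(-5 - 3\right) \left(-51\right) + \frac{104}{47} = \left(-8\right) \left(-51\right) + \frac{104}{47} = 408 + \frac{104}{47} = \frac{19280}{47}$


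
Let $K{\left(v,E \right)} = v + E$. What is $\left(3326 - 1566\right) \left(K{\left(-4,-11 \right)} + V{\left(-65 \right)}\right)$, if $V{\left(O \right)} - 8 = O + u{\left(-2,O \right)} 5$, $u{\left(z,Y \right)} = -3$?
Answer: $-153120$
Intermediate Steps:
$K{\left(v,E \right)} = E + v$
$V{\left(O \right)} = -7 + O$ ($V{\left(O \right)} = 8 + \left(O - 15\right) = 8 + \left(-15 + O\right) = -7 + O$)
$\left(3326 - 1566\right) \left(K{\left(-4,-11 \right)} + V{\left(-65 \right)}\right) = \left(3326 - 1566\right) \left(\left(-11 - 4\right) - 72\right) = 1760 \left(-15 - 72\right) = 1760 \left(-87\right) = -153120$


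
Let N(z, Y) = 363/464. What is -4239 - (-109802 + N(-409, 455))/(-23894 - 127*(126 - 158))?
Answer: -7810899089/1840224 ≈ -4244.5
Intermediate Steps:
N(z, Y) = 363/464 (N(z, Y) = 363*(1/464) = 363/464)
-4239 - (-109802 + N(-409, 455))/(-23894 - 127*(126 - 158)) = -4239 - (-109802 + 363/464)/(-23894 - 127*(126 - 158)) = -4239 - (-50947765)/(464*(-23894 - 127*(-32))) = -4239 - (-50947765)/(464*(-23894 + 4064)) = -4239 - (-50947765)/(464*(-19830)) = -4239 - (-50947765)*(-1)/(464*19830) = -4239 - 1*10189553/1840224 = -4239 - 10189553/1840224 = -7810899089/1840224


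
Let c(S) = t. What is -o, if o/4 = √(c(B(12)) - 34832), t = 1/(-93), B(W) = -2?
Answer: -4*I*√301262061/93 ≈ -746.53*I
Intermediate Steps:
t = -1/93 ≈ -0.010753
c(S) = -1/93
o = 4*I*√301262061/93 (o = 4*√(-1/93 - 34832) = 4*√(-3239377/93) = 4*(I*√301262061/93) = 4*I*√301262061/93 ≈ 746.53*I)
-o = -4*I*√301262061/93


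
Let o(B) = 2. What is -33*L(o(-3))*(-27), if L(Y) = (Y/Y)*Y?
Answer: 1782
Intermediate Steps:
L(Y) = Y (L(Y) = 1*Y = Y)
-33*L(o(-3))*(-27) = -33*2*(-27) = -66*(-27) = 1782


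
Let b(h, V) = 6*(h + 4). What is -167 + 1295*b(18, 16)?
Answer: 170773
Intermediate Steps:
b(h, V) = 24 + 6*h (b(h, V) = 6*(4 + h) = 24 + 6*h)
-167 + 1295*b(18, 16) = -167 + 1295*(24 + 6*18) = -167 + 1295*(24 + 108) = -167 + 1295*132 = -167 + 170940 = 170773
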